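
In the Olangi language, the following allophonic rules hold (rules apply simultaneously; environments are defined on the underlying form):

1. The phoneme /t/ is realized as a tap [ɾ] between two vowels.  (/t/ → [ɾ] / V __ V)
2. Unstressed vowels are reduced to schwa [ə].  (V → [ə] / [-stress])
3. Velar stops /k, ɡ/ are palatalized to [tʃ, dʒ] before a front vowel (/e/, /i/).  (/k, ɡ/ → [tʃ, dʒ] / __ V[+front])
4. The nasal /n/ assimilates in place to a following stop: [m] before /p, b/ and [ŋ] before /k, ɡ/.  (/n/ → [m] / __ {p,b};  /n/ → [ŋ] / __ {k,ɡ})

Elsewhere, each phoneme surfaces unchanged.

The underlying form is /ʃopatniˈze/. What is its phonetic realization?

[ʃəpətnəˈze]

Rule 2 applies to /o/ (between /ʃ/ and /p/: in an unstressed syllable) → [ə].
/a/ (between /p/ and /t/): in an unstressed syllable, so rule 2 applies → [ə].
/t/ — between /a/ and /n/; rule 1 does not apply here → [t].
/n/ (between /t/ and /i/) fails the environment for rule 4, so it stays [n].
Rule 2 applies to /i/ (between /n/ and /z/: in an unstressed syllable) → [ə].
/e/ — word-final; rule 2 does not apply here → [e].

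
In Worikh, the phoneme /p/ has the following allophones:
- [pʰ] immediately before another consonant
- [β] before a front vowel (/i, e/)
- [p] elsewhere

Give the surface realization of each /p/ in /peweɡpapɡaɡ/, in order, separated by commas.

Occurrence 1 (position 1): before a front vowel (/i, e/) → [β].
Occurrence 2 (position 6): no conditioning environment matches → elsewhere allophone [p].
Occurrence 3 (position 8): immediately before another consonant → [pʰ].

[β], [p], [pʰ]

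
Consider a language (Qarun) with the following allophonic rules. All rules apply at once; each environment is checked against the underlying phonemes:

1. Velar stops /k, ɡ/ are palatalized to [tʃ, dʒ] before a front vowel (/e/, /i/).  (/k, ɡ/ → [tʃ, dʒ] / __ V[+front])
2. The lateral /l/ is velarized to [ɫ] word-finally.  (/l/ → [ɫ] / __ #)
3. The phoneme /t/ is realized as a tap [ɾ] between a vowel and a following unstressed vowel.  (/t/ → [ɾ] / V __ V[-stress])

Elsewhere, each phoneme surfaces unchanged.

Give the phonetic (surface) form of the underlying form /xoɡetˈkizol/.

/x/ — not in any rule's target class → [x].
/o/ — not in any rule's target class → [o].
/ɡ/ (between /o/ and /e/): before a front vowel, so rule 1 applies → [dʒ].
/e/ stays [e].
/t/ (between /e/ and /k/): rule 3 targets it, but not between a vowel and a following unstressed vowel → unchanged [t].
Rule 1 applies to /k/ (between /t/ and /i/: before a front vowel) → [tʃ].
/i/ stays [i].
/z/ — not in any rule's target class → [z].
/o/ stays [o].
Rule 2 applies to /l/ (word-final: word-finally) → [ɫ].

[xodʒetˈtʃizoɫ]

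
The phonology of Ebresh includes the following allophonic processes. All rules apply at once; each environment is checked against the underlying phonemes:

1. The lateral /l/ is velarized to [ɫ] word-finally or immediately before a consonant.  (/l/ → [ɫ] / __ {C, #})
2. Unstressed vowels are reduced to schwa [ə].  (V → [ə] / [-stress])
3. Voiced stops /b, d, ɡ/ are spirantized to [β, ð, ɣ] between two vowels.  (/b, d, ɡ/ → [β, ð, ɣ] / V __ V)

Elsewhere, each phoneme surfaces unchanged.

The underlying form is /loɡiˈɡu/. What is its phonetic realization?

[ləɣəˈɣu]

/l/ (word-initial) fails the environment for rule 1, so it stays [l].
/o/ meets the environment for rule 2 (in an unstressed syllable) → [ə].
/ɡ/ (between /o/ and /i/) occurs between two vowels → [ɣ] by rule 3.
Rule 2 applies to /i/ (between /ɡ/ and /ɡ/: in an unstressed syllable) → [ə].
/ɡ/ — between /i/ and /u/, between two vowels — surfaces as [ɣ] (rule 3).
/u/ (word-final) is in the target of rule 2 but the environment (in an unstressed syllable) is not met → [u].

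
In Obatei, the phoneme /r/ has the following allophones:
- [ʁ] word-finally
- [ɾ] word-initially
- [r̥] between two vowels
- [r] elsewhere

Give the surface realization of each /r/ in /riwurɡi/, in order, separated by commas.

[ɾ], [r]

Occurrence 1 (position 1): word-initially → [ɾ].
Occurrence 2 (position 5): no conditioning environment matches → elsewhere allophone [r].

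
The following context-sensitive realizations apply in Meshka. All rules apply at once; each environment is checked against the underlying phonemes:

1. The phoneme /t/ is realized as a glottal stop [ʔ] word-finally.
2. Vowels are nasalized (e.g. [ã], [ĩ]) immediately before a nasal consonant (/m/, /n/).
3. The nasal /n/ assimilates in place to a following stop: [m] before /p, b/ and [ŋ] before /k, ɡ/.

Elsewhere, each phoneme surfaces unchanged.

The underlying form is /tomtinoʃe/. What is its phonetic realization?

/t/ (word-initial): rule 1 targets it, but not word-finally → unchanged [t].
/o/ (between /t/ and /m/): before a nasal consonant, so rule 2 applies → [õ].
/m/ (between /o/ and /t/) is unaffected → [m].
/t/ — between /m/ and /i/; rule 1 does not apply here → [t].
Rule 2 applies to /i/ (between /t/ and /n/: before a nasal consonant) → [ĩ].
/n/ — between /i/ and /o/; rule 3 does not apply here → [n].
/o/ — between /n/ and /ʃ/; rule 2 does not apply here → [o].
/ʃ/ stays [ʃ].
/e/ (word-final) is in the target of rule 2 but the environment (before a nasal consonant) is not met → [e].

[tõmtĩnoʃe]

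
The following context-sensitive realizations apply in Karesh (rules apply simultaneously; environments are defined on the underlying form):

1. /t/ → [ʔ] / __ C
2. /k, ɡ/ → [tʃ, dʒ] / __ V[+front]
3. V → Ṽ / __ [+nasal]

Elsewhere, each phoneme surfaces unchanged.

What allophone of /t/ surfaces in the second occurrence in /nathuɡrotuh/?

[t]

/t/ — between /o/ and /u/; rule 1 does not apply here → [t].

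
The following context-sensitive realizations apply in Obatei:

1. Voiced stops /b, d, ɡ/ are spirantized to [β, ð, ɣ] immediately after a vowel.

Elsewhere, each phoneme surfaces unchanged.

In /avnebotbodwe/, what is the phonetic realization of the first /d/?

Rule 1 applies to /d/ (between /o/ and /w/: immediately after a vowel) → [ð].

[ð]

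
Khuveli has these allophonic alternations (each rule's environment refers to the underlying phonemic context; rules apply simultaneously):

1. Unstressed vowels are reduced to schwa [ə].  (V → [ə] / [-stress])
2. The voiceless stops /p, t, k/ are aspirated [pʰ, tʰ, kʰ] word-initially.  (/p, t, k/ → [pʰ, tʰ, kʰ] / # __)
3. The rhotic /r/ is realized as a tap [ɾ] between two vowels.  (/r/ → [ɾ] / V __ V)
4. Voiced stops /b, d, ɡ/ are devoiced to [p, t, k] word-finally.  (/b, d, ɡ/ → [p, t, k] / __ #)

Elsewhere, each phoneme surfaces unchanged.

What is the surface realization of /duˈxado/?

[dəˈxadə]

/d/ (word-initial) fails the environment for rule 4, so it stays [d].
/u/ — between /d/ and /x/, in an unstressed syllable — surfaces as [ə] (rule 1).
/x/ — not in any rule's target class → [x].
/a/ (between /x/ and /d/): rule 1 targets it, but not in an unstressed syllable → unchanged [a].
/d/ (between /a/ and /o/) fails the environment for rule 4, so it stays [d].
/o/ (word-final): in an unstressed syllable, so rule 1 applies → [ə].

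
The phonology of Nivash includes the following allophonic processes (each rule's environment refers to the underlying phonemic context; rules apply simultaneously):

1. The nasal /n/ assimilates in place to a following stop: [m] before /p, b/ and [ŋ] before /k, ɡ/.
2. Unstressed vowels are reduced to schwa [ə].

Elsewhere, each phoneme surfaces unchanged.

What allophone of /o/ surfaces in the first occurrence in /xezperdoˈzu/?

/o/ (between /d/ and /z/) occurs in an unstressed syllable → [ə] by rule 2.

[ə]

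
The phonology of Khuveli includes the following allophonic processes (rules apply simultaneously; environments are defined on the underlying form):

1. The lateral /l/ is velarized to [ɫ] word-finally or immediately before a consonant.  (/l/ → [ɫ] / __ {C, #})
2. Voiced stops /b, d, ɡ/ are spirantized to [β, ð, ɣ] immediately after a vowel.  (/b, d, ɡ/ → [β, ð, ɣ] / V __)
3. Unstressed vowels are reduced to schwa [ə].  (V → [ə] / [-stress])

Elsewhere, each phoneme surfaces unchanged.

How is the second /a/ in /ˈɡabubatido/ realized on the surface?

[ə]

Rule 3 applies to /a/ (between /b/ and /t/: in an unstressed syllable) → [ə].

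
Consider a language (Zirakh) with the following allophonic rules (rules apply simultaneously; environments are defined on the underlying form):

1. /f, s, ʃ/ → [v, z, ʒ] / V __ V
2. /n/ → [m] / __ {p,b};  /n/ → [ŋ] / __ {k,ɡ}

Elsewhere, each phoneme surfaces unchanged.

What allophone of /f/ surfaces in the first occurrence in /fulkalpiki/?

/f/ (word-initial) is in the target of rule 1 but the environment (between two vowels) is not met → [f].

[f]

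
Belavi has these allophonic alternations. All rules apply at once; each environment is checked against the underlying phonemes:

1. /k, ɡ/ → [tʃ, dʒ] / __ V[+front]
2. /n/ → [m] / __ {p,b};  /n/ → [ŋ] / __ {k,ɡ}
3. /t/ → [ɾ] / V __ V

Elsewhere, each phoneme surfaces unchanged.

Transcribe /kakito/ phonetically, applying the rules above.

/k/ (word-initial): rule 1 targets it, but not before a front vowel → unchanged [k].
/a/ stays [a].
Rule 1 applies to /k/ (between /a/ and /i/: before a front vowel) → [tʃ].
/i/ (between /k/ and /t/) is unaffected → [i].
/t/ (between /i/ and /o/) occurs between two vowels → [ɾ] by rule 3.
/o/ stays [o].

[katʃiɾo]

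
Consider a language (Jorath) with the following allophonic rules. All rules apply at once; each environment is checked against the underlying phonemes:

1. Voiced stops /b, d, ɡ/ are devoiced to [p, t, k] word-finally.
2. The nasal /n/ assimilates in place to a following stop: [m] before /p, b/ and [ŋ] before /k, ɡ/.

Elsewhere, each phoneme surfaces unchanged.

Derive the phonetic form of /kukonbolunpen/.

[kukombolumpen]

/k/ — not in any rule's target class → [k].
/u/ (between /k/ and /k/): no rule targets it → [u].
/k/ stays [k].
/o/ stays [o].
Rule 2 applies to /n/ (between /o/ and /b/: before a labial or velar stop) → [m].
/b/ — between /n/ and /o/; rule 1 does not apply here → [b].
/o/ — not in any rule's target class → [o].
/l/ stays [l].
/u/ stays [u].
/n/ — between /u/ and /p/, before a labial or velar stop — surfaces as [m] (rule 2).
/p/ stays [p].
/e/ — not in any rule's target class → [e].
/n/ (word-final) fails the environment for rule 2, so it stays [n].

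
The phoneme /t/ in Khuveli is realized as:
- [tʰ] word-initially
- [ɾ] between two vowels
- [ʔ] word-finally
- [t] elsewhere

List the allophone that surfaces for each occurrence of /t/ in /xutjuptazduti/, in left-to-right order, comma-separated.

Occurrence 1 (position 3): no conditioning environment matches → elsewhere allophone [t].
Occurrence 2 (position 7): no conditioning environment matches → elsewhere allophone [t].
Occurrence 3 (position 12): between two vowels → [ɾ].

[t], [t], [ɾ]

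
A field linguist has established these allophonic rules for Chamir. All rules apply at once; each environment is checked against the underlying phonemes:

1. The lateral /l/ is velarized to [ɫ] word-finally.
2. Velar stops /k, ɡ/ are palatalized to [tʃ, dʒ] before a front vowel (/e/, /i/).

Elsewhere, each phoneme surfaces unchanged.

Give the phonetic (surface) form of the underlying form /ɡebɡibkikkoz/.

[dʒebdʒibtʃikkoz]

/ɡ/ meets the environment for rule 2 (before a front vowel) → [dʒ].
/ɡ/ — between /b/ and /i/, before a front vowel — surfaces as [dʒ] (rule 2).
/k/ — between /b/ and /i/, before a front vowel — surfaces as [tʃ] (rule 2).
/k/ — between /i/ and /k/; rule 2 does not apply here → [k].
/k/ (between /k/ and /o/): rule 2 targets it, but not before a front vowel → unchanged [k].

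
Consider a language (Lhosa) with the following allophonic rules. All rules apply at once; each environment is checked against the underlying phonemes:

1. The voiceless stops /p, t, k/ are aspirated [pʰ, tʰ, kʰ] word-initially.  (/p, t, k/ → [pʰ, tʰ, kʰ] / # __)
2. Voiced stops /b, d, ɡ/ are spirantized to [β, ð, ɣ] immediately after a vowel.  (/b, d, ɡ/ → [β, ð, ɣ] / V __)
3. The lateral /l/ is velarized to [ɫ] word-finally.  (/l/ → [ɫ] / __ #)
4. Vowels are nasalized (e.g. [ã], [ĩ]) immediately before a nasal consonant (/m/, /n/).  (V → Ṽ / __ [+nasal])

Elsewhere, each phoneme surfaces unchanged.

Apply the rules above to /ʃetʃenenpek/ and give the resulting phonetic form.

/ʃ/ (word-initial) is unaffected → [ʃ].
/e/ (between /ʃ/ and /t/) fails the environment for rule 4, so it stays [e].
/t/ (between /e/ and /ʃ/) fails the environment for rule 1, so it stays [t].
/ʃ/ (between /t/ and /e/) is unaffected → [ʃ].
/e/ (between /ʃ/ and /n/) occurs before a nasal consonant → [ẽ] by rule 4.
/n/ (between /e/ and /e/) is unaffected → [n].
/e/ (between /n/ and /n/) occurs before a nasal consonant → [ẽ] by rule 4.
/n/ (between /e/ and /p/): no rule targets it → [n].
/p/ (between /n/ and /e/): rule 1 targets it, but not word-initially → unchanged [p].
/e/ (between /p/ and /k/) is in the target of rule 4 but the environment (before a nasal consonant) is not met → [e].
/k/ — word-final; rule 1 does not apply here → [k].

[ʃetʃẽnẽnpek]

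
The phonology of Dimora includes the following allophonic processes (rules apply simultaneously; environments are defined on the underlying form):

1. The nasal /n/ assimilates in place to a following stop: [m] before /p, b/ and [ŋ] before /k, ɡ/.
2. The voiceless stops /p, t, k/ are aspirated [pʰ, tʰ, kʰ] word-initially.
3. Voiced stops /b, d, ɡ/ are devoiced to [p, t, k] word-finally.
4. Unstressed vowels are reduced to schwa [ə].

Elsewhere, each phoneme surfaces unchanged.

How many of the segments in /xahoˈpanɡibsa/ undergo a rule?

5

Segments that undergo a rule: /a/ → [ə] (rule 4); /o/ → [ə] (rule 4); /n/ → [ŋ] (rule 1); /i/ → [ə] (rule 4); /a/ → [ə] (rule 4).
All other segments surface unchanged.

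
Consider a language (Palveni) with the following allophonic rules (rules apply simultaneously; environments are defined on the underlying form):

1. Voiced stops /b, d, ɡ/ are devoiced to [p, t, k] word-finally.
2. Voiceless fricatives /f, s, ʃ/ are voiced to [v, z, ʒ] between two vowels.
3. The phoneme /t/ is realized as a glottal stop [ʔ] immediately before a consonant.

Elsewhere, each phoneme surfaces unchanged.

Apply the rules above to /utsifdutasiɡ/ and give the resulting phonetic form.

/u/ — not in any rule's target class → [u].
/t/ (between /u/ and /s/): immediately before a consonant, so rule 3 applies → [ʔ].
/s/ — between /t/ and /i/; rule 2 does not apply here → [s].
/i/ (between /s/ and /f/) is unaffected → [i].
/f/ — between /i/ and /d/; rule 2 does not apply here → [f].
/d/ (between /f/ and /u/) fails the environment for rule 1, so it stays [d].
/u/ (between /d/ and /t/): no rule targets it → [u].
/t/ (between /u/ and /a/): rule 3 targets it, but not immediately before a consonant → unchanged [t].
/a/ — not in any rule's target class → [a].
Rule 2 applies to /s/ (between /a/ and /i/: between two vowels) → [z].
/i/ — not in any rule's target class → [i].
/ɡ/ meets the environment for rule 1 (word-finally) → [k].

[uʔsifdutazik]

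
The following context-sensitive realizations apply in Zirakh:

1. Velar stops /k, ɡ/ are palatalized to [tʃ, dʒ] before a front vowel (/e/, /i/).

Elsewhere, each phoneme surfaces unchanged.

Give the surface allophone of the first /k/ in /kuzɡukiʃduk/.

/k/ (word-initial) fails the environment for rule 1, so it stays [k].

[k]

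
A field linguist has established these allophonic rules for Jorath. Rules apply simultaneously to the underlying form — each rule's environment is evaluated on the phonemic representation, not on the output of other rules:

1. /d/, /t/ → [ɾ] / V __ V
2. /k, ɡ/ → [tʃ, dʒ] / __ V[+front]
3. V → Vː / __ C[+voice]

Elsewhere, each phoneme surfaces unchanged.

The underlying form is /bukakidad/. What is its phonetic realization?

/b/ — not in any rule's target class → [b].
/u/ (between /b/ and /k/) fails the environment for rule 3, so it stays [u].
/k/ — between /u/ and /a/; rule 2 does not apply here → [k].
/a/ — between /k/ and /k/; rule 3 does not apply here → [a].
/k/ (between /a/ and /i/): before a front vowel, so rule 2 applies → [tʃ].
/i/ (between /k/ and /d/) occurs before a voiced consonant → [iː] by rule 3.
/d/ — between /i/ and /a/, between two vowels — surfaces as [ɾ] (rule 1).
/a/ (between /d/ and /d/): before a voiced consonant, so rule 3 applies → [aː].
/d/ (word-final) is in the target of rule 1 but the environment (between two vowels) is not met → [d].

[bukatʃiːɾaːd]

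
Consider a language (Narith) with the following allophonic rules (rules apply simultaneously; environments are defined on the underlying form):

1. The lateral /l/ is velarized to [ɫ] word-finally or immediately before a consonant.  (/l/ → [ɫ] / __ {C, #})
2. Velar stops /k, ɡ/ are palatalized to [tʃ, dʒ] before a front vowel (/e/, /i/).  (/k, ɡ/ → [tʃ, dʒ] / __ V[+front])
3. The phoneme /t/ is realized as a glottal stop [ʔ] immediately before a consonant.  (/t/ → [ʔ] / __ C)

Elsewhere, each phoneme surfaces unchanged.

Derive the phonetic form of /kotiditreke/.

[kotidiʔretʃe]

/k/ (word-initial) is in the target of rule 2 but the environment (before a front vowel) is not met → [k].
/t/ — between /o/ and /i/; rule 3 does not apply here → [t].
/t/ (between /i/ and /r/) occurs immediately before a consonant → [ʔ] by rule 3.
/k/ (between /e/ and /e/): before a front vowel, so rule 2 applies → [tʃ].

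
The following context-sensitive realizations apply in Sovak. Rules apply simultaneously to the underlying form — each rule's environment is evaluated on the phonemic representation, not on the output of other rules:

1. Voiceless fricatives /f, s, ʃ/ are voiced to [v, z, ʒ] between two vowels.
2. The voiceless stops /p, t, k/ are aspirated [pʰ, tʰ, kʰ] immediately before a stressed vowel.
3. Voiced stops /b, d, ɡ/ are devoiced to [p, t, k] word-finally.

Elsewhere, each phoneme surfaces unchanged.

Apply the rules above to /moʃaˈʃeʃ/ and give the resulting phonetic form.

[moʒaˈʒeʃ]

/m/ — not in any rule's target class → [m].
/o/ stays [o].
/ʃ/ (between /o/ and /a/): between two vowels, so rule 1 applies → [ʒ].
/a/ (between /ʃ/ and /ʃ/) is unaffected → [a].
/ʃ/ meets the environment for rule 1 (between two vowels) → [ʒ].
/e/ (between /ʃ/ and /ʃ/) is unaffected → [e].
/ʃ/ (word-final) is in the target of rule 1 but the environment (between two vowels) is not met → [ʃ].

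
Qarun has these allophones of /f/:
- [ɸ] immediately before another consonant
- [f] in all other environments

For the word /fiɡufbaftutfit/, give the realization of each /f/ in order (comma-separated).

Occurrence 1 (position 1): no conditioning environment matches → elsewhere allophone [f].
Occurrence 2 (position 5): immediately before another consonant → [ɸ].
Occurrence 3 (position 8): immediately before another consonant → [ɸ].
Occurrence 4 (position 12): no conditioning environment matches → elsewhere allophone [f].

[f], [ɸ], [ɸ], [f]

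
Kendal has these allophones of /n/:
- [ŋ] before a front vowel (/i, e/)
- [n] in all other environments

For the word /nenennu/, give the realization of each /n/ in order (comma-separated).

Occurrence 1 (position 1): before a front vowel (/i, e/) → [ŋ].
Occurrence 2 (position 3): before a front vowel (/i, e/) → [ŋ].
Occurrence 3 (position 5): no conditioning environment matches → elsewhere allophone [n].
Occurrence 4 (position 6): no conditioning environment matches → elsewhere allophone [n].

[ŋ], [ŋ], [n], [n]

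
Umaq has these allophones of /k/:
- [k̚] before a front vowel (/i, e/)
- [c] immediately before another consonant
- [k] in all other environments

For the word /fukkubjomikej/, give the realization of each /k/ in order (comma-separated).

Occurrence 1 (position 3): immediately before another consonant → [c].
Occurrence 2 (position 4): no conditioning environment matches → elsewhere allophone [k].
Occurrence 3 (position 11): before a front vowel (/i, e/) → [k̚].

[c], [k], [k̚]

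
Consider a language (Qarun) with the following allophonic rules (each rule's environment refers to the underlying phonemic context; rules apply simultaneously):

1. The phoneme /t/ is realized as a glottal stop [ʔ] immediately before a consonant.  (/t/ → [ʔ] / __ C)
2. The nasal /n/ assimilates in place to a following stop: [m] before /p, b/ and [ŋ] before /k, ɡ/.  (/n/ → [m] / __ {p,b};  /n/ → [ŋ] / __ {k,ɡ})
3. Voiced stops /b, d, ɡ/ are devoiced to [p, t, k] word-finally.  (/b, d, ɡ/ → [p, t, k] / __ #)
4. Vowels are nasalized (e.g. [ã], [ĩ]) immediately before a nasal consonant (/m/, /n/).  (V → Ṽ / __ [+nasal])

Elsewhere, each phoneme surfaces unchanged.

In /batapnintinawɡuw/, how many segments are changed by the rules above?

Segments that undergo a rule: /i/ → [ĩ] (rule 4); /i/ → [ĩ] (rule 4).
All other segments surface unchanged.

2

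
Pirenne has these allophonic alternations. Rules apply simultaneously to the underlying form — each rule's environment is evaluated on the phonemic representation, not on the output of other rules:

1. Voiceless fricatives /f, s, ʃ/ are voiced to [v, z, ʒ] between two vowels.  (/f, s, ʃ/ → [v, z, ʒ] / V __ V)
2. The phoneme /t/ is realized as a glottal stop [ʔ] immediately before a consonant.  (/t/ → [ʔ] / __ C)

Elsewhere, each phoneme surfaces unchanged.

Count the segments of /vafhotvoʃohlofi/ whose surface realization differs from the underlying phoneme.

3

Segments that undergo a rule: /t/ → [ʔ] (rule 2); /ʃ/ → [ʒ] (rule 1); /f/ → [v] (rule 1).
All other segments surface unchanged.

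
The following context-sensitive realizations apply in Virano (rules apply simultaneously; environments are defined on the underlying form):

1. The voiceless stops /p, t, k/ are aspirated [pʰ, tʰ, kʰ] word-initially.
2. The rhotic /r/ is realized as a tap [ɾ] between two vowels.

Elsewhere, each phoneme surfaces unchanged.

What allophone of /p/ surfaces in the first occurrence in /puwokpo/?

[pʰ]

/p/ (word-initial) occurs word-initially → [pʰ] by rule 1.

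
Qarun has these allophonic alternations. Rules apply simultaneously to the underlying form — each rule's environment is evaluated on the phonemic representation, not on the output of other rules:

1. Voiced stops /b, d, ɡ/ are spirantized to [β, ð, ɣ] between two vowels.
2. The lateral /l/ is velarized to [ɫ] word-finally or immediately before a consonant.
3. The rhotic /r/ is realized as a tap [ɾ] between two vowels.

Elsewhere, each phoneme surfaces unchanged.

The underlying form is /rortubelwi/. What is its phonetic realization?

[rortuβeɫwi]

/r/ (word-initial) is in the target of rule 3 but the environment (between two vowels) is not met → [r].
/r/ (between /o/ and /t/): rule 3 targets it, but not between two vowels → unchanged [r].
/b/ meets the environment for rule 1 (between two vowels) → [β].
/l/ (between /e/ and /w/) occurs word-finally or immediately before a consonant → [ɫ] by rule 2.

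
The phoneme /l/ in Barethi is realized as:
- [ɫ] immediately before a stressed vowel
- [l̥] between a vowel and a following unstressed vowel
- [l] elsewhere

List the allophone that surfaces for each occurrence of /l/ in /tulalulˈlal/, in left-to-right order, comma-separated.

[l̥], [l̥], [l], [ɫ], [l]

Occurrence 1 (position 3): between a vowel and a following unstressed vowel → [l̥].
Occurrence 2 (position 5): between a vowel and a following unstressed vowel → [l̥].
Occurrence 3 (position 7): no conditioning environment matches → elsewhere allophone [l].
Occurrence 4 (position 8): immediately before a stressed vowel → [ɫ].
Occurrence 5 (position 10): no conditioning environment matches → elsewhere allophone [l].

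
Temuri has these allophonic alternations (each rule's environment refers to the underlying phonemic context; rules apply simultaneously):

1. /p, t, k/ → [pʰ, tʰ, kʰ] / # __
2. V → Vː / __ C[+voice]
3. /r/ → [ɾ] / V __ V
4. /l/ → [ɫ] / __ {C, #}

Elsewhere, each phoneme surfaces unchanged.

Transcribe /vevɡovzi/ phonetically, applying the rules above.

/e/ (between /v/ and /v/): before a voiced consonant, so rule 2 applies → [eː].
/o/ meets the environment for rule 2 (before a voiced consonant) → [oː].
/i/ — word-final; rule 2 does not apply here → [i].

[veːvɡoːvzi]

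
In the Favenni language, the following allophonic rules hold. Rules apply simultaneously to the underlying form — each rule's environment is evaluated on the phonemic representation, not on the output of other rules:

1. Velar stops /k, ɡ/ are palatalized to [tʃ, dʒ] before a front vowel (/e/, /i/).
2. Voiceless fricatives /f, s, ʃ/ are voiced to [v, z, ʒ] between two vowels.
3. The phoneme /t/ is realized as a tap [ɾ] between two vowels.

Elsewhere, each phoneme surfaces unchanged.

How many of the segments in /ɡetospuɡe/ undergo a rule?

3

Segments that undergo a rule: /ɡ/ → [dʒ] (rule 1); /t/ → [ɾ] (rule 3); /ɡ/ → [dʒ] (rule 1).
All other segments surface unchanged.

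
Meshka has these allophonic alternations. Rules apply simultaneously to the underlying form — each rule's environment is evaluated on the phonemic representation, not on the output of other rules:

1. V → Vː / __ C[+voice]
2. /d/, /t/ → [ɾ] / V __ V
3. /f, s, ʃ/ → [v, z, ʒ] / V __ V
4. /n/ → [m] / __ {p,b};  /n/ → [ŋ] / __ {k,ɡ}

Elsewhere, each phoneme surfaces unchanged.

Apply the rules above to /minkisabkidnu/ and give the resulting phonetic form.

[miːŋkizaːbkiːdnu]

/m/ stays [m].
/i/ — between /m/ and /n/, before a voiced consonant — surfaces as [iː] (rule 1).
/n/ — between /i/ and /k/, before a labial or velar stop — surfaces as [ŋ] (rule 4).
/k/ (between /n/ and /i/): no rule targets it → [k].
/i/ (between /k/ and /s/) is in the target of rule 1 but the environment (before a voiced consonant) is not met → [i].
/s/ — between /i/ and /a/, between two vowels — surfaces as [z] (rule 3).
/a/ — between /s/ and /b/, before a voiced consonant — surfaces as [aː] (rule 1).
/b/ (between /a/ and /k/): no rule targets it → [b].
/k/ (between /b/ and /i/): no rule targets it → [k].
/i/ (between /k/ and /d/): before a voiced consonant, so rule 1 applies → [iː].
/d/ (between /i/ and /n/) fails the environment for rule 2, so it stays [d].
/n/ (between /d/ and /u/): rule 4 targets it, but not before a labial or velar stop → unchanged [n].
/u/ (word-final): rule 1 targets it, but not before a voiced consonant → unchanged [u].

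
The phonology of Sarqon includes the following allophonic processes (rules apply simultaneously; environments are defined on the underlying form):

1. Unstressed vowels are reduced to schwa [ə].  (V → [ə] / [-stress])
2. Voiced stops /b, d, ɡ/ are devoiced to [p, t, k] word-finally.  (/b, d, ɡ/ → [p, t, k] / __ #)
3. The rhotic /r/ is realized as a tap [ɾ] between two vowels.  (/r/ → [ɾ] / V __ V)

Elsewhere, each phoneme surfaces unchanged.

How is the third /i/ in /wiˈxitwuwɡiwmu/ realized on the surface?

/i/ (between /ɡ/ and /w/): in an unstressed syllable, so rule 1 applies → [ə].

[ə]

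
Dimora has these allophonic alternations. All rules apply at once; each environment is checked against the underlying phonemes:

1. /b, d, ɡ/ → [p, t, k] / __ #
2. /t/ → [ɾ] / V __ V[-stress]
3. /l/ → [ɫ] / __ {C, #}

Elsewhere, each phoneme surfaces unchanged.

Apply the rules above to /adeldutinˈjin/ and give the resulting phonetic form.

/d/ — between /a/ and /e/; rule 1 does not apply here → [d].
/l/ (between /e/ and /d/): word-finally or immediately before a consonant, so rule 3 applies → [ɫ].
/d/ (between /l/ and /u/) is in the target of rule 1 but the environment (word-finally) is not met → [d].
/t/ — between /u/ and /i/, between a vowel and a following unstressed vowel — surfaces as [ɾ] (rule 2).

[adeɫduɾinˈjin]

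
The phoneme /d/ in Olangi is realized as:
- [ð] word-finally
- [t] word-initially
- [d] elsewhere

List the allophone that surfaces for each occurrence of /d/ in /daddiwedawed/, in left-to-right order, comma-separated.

Occurrence 1 (position 1): word-initially → [t].
Occurrence 2 (position 3): no conditioning environment matches → elsewhere allophone [d].
Occurrence 3 (position 4): no conditioning environment matches → elsewhere allophone [d].
Occurrence 4 (position 8): no conditioning environment matches → elsewhere allophone [d].
Occurrence 5 (position 12): word-finally → [ð].

[t], [d], [d], [d], [ð]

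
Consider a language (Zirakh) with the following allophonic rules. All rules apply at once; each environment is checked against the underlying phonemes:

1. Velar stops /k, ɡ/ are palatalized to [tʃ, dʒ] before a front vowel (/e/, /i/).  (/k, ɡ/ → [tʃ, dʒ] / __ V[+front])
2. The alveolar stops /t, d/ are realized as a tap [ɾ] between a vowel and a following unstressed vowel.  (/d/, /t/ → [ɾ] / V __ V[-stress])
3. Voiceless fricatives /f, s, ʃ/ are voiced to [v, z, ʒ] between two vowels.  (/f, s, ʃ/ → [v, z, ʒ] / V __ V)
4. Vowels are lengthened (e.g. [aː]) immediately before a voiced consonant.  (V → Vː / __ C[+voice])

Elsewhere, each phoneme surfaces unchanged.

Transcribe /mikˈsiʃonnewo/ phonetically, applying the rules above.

/m/ stays [m].
/i/ (between /m/ and /k/): rule 4 targets it, but not before a voiced consonant → unchanged [i].
/k/ (between /i/ and /s/) is in the target of rule 1 but the environment (before a front vowel) is not met → [k].
/s/ — between /k/ and /i/; rule 3 does not apply here → [s].
/i/ (between /s/ and /ʃ/) fails the environment for rule 4, so it stays [i].
Rule 3 applies to /ʃ/ (between /i/ and /o/: between two vowels) → [ʒ].
Rule 4 applies to /o/ (between /ʃ/ and /n/: before a voiced consonant) → [oː].
/n/ — not in any rule's target class → [n].
/n/ (between /n/ and /e/): no rule targets it → [n].
/e/ meets the environment for rule 4 (before a voiced consonant) → [eː].
/w/ (between /e/ and /o/): no rule targets it → [w].
/o/ — word-final; rule 4 does not apply here → [o].

[mikˈsiʒoːnneːwo]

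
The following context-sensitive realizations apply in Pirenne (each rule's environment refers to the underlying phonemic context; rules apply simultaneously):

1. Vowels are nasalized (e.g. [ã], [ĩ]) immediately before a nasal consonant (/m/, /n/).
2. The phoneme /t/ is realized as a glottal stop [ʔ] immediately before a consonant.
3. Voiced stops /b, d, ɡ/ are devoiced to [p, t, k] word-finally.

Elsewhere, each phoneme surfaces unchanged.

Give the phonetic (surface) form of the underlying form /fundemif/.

[fũndẽmif]

/u/ — between /f/ and /n/, before a nasal consonant — surfaces as [ũ] (rule 1).
/d/ — between /n/ and /e/; rule 3 does not apply here → [d].
/e/ (between /d/ and /m/): before a nasal consonant, so rule 1 applies → [ẽ].
/i/ (between /m/ and /f/) fails the environment for rule 1, so it stays [i].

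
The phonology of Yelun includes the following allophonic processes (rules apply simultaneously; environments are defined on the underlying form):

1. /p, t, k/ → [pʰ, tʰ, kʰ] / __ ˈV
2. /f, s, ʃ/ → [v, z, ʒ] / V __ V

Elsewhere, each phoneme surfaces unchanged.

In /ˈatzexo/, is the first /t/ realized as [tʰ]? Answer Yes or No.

No

/t/ (between /a/ and /z/): rule 1 targets it, but not immediately before a stressed vowel → unchanged [t].
The actual realization is [t], not [tʰ].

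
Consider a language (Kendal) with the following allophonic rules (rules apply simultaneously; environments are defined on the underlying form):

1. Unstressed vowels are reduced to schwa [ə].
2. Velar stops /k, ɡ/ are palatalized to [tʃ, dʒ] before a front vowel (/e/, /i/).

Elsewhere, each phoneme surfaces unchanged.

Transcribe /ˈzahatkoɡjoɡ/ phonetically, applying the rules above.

/z/ — not in any rule's target class → [z].
/a/ (between /z/ and /h/) is in the target of rule 1 but the environment (in an unstressed syllable) is not met → [a].
/h/ (between /a/ and /a/) is unaffected → [h].
/a/ (between /h/ and /t/) occurs in an unstressed syllable → [ə] by rule 1.
/t/ (between /a/ and /k/): no rule targets it → [t].
/k/ (between /t/ and /o/) is in the target of rule 2 but the environment (before a front vowel) is not met → [k].
/o/ (between /k/ and /ɡ/) occurs in an unstressed syllable → [ə] by rule 1.
/ɡ/ (between /o/ and /j/): rule 2 targets it, but not before a front vowel → unchanged [ɡ].
/j/ — not in any rule's target class → [j].
/o/ — between /j/ and /ɡ/, in an unstressed syllable — surfaces as [ə] (rule 1).
/ɡ/ (word-final) is in the target of rule 2 but the environment (before a front vowel) is not met → [ɡ].

[ˈzahətkəɡjəɡ]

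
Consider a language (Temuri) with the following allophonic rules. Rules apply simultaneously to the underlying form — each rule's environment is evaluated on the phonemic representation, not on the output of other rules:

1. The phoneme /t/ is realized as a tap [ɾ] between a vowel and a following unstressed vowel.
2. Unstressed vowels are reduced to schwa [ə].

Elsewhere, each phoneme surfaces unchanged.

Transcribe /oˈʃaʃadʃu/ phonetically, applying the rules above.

/o/ meets the environment for rule 2 (in an unstressed syllable) → [ə].
/ʃ/ — not in any rule's target class → [ʃ].
/a/ — between /ʃ/ and /ʃ/; rule 2 does not apply here → [a].
/ʃ/ (between /a/ and /a/): no rule targets it → [ʃ].
Rule 2 applies to /a/ (between /ʃ/ and /d/: in an unstressed syllable) → [ə].
/d/ — not in any rule's target class → [d].
/ʃ/ — not in any rule's target class → [ʃ].
/u/ (word-final): in an unstressed syllable, so rule 2 applies → [ə].

[əˈʃaʃədʃə]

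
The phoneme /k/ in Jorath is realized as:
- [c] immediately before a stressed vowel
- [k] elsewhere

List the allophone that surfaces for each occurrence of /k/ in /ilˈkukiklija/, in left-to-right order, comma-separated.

[c], [k], [k]

Occurrence 1 (position 3): immediately before a stressed vowel → [c].
Occurrence 2 (position 5): no conditioning environment matches → elsewhere allophone [k].
Occurrence 3 (position 7): no conditioning environment matches → elsewhere allophone [k].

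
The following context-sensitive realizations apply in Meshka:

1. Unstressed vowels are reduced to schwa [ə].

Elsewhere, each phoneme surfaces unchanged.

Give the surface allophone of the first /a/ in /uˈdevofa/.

/a/ (word-final): in an unstressed syllable, so rule 1 applies → [ə].

[ə]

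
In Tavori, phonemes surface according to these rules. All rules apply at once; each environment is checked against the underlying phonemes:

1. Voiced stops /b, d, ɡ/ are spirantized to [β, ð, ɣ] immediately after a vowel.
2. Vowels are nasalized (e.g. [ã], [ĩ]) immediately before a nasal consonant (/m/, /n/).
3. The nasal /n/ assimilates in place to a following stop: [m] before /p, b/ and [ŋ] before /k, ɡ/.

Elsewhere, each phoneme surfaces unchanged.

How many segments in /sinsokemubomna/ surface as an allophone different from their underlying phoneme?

Segments that undergo a rule: /i/ → [ĩ] (rule 2); /e/ → [ẽ] (rule 2); /b/ → [β] (rule 1); /o/ → [õ] (rule 2).
All other segments surface unchanged.

4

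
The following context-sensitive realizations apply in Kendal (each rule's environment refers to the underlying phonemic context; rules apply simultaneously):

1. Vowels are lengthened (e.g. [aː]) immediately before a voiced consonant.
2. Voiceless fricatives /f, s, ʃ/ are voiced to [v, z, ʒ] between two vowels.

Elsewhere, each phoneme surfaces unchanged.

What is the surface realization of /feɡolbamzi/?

[feːɡoːlbaːmzi]

/f/ — word-initial; rule 2 does not apply here → [f].
/e/ (between /f/ and /ɡ/): before a voiced consonant, so rule 1 applies → [eː].
/ɡ/ — not in any rule's target class → [ɡ].
Rule 1 applies to /o/ (between /ɡ/ and /l/: before a voiced consonant) → [oː].
/l/ (between /o/ and /b/): no rule targets it → [l].
/b/ (between /l/ and /a/): no rule targets it → [b].
/a/ (between /b/ and /m/) occurs before a voiced consonant → [aː] by rule 1.
/m/ (between /a/ and /z/): no rule targets it → [m].
/z/ (between /m/ and /i/): no rule targets it → [z].
/i/ (word-final) is in the target of rule 1 but the environment (before a voiced consonant) is not met → [i].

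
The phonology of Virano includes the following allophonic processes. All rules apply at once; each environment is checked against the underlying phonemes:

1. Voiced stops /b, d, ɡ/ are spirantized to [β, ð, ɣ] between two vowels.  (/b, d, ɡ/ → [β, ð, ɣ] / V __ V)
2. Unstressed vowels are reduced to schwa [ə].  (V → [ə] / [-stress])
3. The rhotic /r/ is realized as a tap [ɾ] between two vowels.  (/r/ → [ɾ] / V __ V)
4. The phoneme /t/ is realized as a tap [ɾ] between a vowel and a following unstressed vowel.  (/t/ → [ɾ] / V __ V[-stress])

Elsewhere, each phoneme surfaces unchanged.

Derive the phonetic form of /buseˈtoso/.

/b/ — word-initial; rule 1 does not apply here → [b].
/u/ (between /b/ and /s/) occurs in an unstressed syllable → [ə] by rule 2.
/e/ (between /s/ and /t/): in an unstressed syllable, so rule 2 applies → [ə].
/t/ (between /e/ and /o/) fails the environment for rule 4, so it stays [t].
/o/ (between /t/ and /s/): rule 2 targets it, but not in an unstressed syllable → unchanged [o].
/o/ (word-final): in an unstressed syllable, so rule 2 applies → [ə].

[bəsəˈtosə]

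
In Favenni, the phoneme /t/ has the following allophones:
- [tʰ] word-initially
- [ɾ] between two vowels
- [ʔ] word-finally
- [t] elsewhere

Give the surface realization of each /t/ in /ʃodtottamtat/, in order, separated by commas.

Occurrence 1 (position 4): no conditioning environment matches → elsewhere allophone [t].
Occurrence 2 (position 6): no conditioning environment matches → elsewhere allophone [t].
Occurrence 3 (position 7): no conditioning environment matches → elsewhere allophone [t].
Occurrence 4 (position 10): no conditioning environment matches → elsewhere allophone [t].
Occurrence 5 (position 12): word-finally → [ʔ].

[t], [t], [t], [t], [ʔ]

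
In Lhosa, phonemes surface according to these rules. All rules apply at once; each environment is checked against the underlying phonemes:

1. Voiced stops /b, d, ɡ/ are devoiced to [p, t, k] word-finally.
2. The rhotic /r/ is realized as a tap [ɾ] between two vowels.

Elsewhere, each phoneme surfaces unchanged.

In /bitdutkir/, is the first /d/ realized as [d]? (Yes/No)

Yes

/d/ (between /t/ and /u/): rule 1 targets it, but not word-finally → unchanged [d].
The actual realization is [d], which matches [d].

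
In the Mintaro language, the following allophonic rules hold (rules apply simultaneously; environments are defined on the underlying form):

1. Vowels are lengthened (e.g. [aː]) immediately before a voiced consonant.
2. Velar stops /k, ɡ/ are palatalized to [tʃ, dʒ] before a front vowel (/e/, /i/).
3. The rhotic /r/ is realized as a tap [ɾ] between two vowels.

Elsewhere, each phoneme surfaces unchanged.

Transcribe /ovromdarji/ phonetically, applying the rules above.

[oːvroːmdaːrji]

/o/ meets the environment for rule 1 (before a voiced consonant) → [oː].
/v/ (between /o/ and /r/): no rule targets it → [v].
/r/ (between /v/ and /o/) fails the environment for rule 3, so it stays [r].
/o/ — between /r/ and /m/, before a voiced consonant — surfaces as [oː] (rule 1).
/m/ (between /o/ and /d/): no rule targets it → [m].
/d/ stays [d].
/a/ (between /d/ and /r/) occurs before a voiced consonant → [aː] by rule 1.
/r/ — between /a/ and /j/; rule 3 does not apply here → [r].
/j/ (between /r/ and /i/) is unaffected → [j].
/i/ — word-final; rule 1 does not apply here → [i].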